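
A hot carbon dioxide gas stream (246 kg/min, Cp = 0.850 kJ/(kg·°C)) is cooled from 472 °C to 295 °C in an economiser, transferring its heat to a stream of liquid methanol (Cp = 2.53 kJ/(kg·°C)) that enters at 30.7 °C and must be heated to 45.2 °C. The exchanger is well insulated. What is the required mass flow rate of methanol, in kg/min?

Heat released by hot stream: Q = 246 × 0.850 × (472 − 295) = 37011 kJ/min
Energy balance on cold side (adiabatic exchanger): Q = ṁ_c·Cp_c·(T_c,out − T_c,in)
ṁ_c = 37011 / [2.53 × (45.2 − 30.7)] = 1008.9 kg/min

ṁ_c = 1010 kg/min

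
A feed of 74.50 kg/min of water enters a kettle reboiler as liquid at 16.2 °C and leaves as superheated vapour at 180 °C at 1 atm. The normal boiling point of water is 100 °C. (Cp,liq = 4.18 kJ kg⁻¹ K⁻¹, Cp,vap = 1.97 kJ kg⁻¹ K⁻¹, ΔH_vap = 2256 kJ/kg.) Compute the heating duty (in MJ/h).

Q = 12400 MJ/h

liquid 16.2→100 °C: 350.28 kJ/kg
vaporisation at 100 °C: 2256 kJ/kg
vapour 100→180 °C: 157.6 kJ/kg
Δh = 350.28 + 2256 + 157.6 = 2763.9 kJ/kg
Q = ṁ·Δh = 74.50 kg/min × 2763.9 kJ/kg = 205910 kJ/min
|Q| = 3431.8 kW = 12355 MJ/h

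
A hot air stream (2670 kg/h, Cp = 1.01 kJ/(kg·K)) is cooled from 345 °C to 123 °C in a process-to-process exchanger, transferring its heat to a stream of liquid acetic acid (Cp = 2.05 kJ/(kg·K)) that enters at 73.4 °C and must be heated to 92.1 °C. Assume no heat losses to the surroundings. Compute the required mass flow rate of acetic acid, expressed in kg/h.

ṁ_c = 15600 kg/h

Heat released by hot stream: Q = 2670 × 1.01 × (345 − 123) = 598670 kJ/h
Energy balance on cold side (adiabatic exchanger): Q = ṁ_c·Cp_c·(T_c,out − T_c,in)
ṁ_c = 598670 / [2.05 × (92.1 − 73.4)] = 15617 kg/h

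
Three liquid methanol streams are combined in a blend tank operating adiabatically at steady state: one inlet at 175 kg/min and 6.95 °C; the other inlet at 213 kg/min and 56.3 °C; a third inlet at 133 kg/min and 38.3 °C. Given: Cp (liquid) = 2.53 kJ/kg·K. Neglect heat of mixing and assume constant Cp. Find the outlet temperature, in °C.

No heat crosses the boundary, so H_out = H_in.
T_out = Σ ṁᵢCp,ᵢTᵢ / Σ ṁᵢCp,ᵢ
      = 46304 / 1318.1 = 35.129 °C

T_out = 35.1 °C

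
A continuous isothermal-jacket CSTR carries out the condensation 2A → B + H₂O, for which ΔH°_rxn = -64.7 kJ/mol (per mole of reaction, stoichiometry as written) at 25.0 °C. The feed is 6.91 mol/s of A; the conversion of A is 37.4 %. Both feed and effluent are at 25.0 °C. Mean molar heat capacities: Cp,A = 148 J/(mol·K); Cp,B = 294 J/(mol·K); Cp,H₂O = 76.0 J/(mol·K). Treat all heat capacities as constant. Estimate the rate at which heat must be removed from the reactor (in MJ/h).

Extent of reaction ξ = 0.374 × 6.91 / 2 = 1.2922 mol/s
Reaction term: ξ·ΔH°_rxn = 1.2922 × -64.7 = -83.603 kJ/s
Q = ΔH = -83.603 kJ/s = -83.603 kW
Heat removed = 300.97 MJ/h

Q_out = 301 MJ/h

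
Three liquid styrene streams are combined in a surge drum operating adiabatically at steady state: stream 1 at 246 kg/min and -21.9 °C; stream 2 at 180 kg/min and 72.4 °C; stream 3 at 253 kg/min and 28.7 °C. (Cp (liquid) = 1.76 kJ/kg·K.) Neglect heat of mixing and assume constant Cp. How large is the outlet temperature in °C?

No heat crosses the boundary, so H_out = H_in.
Σ ṁᵢCp,ᵢTᵢ = 246×1.76×-21.9 + 180×1.76×72.4 + 253×1.76×28.7 = 26234
Σ ṁᵢCp,ᵢ = 246×1.76 + 180×1.76 + 253×1.76 = 1195
T_out = 26234 / 1195 = 21.952 °C

T_out = 22.0 °C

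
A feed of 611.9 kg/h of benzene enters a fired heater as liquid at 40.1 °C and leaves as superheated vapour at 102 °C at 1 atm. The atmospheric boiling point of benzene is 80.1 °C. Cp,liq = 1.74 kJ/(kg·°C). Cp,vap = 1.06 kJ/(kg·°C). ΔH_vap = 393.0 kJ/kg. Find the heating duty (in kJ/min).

liquid 40.1→80.1 °C: 69.6 kJ/kg
vaporisation at 80.1 °C: 393 kJ/kg
vapour 80.1→102 °C: 23.214 kJ/kg
Δh = 69.6 + 393 + 23.214 = 485.81 kJ/kg
Q = ṁ·Δh = 611.9 kg/h × 485.81 kJ/kg = 297270 kJ/h
|Q| = 82.575 kW = 4954.5 kJ/min

Q = 4950 kJ/min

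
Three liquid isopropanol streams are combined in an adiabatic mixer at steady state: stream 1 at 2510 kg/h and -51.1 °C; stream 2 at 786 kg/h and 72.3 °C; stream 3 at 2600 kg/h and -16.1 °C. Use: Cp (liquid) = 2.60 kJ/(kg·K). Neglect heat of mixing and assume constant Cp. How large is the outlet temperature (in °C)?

Adiabatic, steady state ⇒ Σ ṁᵢCp,ᵢ(T_out − Tᵢ) = 0
Σ ṁᵢCp,ᵢTᵢ = 2510×2.60×-51.1 + 786×2.60×72.3 + 2600×2.60×-16.1 = -294560
Σ ṁᵢCp,ᵢ = 2510×2.60 + 786×2.60 + 2600×2.60 = 15330
T_out = -294560 / 15330 = -19.215 °C

T_out = -19.2 °C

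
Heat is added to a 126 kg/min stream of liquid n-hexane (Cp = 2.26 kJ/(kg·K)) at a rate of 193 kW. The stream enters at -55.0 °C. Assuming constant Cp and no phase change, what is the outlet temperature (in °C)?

T_out = -14.3 °C

Q = 193 kW = 11580 kJ/min
ΔT = Q/(ṁ·Cp) = 11580/(126×2.26) = 40.666 K
T_out = -55.0 + 40.666 = -14.334 °C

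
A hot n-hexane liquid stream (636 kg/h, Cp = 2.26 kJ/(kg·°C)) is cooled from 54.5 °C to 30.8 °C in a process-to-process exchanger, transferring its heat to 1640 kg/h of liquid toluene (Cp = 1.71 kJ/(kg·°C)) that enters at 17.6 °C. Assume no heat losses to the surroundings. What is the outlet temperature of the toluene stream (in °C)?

T_c,out = 29.7 °C

Heat released by hot stream: Q = 636 × 2.26 × (54.5 − 30.8) = 34065 kJ/h
Energy balance on cold side (adiabatic exchanger): Q = ṁ_c·Cp_c·(T_c,out − T_c,in)
T_c,out = 17.6 + 34065/(1640 × 1.71) = 29.747 °C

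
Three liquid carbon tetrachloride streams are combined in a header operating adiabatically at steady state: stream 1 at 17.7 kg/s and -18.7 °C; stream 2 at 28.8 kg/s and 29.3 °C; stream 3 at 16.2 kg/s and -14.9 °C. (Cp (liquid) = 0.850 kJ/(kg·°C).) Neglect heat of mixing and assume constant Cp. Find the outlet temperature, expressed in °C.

T_out = 4.33 °C

Adiabatic, steady state ⇒ Σ ṁᵢCp,ᵢ(T_out − Tᵢ) = 0
Σ ṁᵢCp,ᵢTᵢ = 17.7×0.850×-18.7 + 28.8×0.850×29.3 + 16.2×0.850×-14.9 = 230.75
Σ ṁᵢCp,ᵢ = 17.7×0.850 + 28.8×0.850 + 16.2×0.850 = 53.295
T_out = 230.75 / 53.295 = 4.3297 °C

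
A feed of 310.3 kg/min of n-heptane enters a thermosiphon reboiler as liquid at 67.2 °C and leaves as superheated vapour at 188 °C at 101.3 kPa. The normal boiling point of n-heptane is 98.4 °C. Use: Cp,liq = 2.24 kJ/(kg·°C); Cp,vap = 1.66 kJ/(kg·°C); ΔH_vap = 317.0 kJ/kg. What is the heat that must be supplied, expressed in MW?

liquid 67.2→98.4 °C: 69.888 kJ/kg
vaporisation at 98.4 °C: 317 kJ/kg
vapour 98.4→188 °C: 148.74 kJ/kg
Δh = 69.888 + 317 + 148.74 = 535.62 kJ/kg
Q = ṁ·Δh = 310.3 kg/min × 535.62 kJ/kg = 166200 kJ/min
|Q| = 2770.1 kW = 2.7701 MW

Q = 2.77 MW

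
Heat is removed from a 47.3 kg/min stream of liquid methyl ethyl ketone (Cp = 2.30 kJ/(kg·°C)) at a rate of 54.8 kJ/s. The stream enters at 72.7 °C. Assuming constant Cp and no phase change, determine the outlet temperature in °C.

T_out = 42.5 °C

Q = 54.8 kJ/s = 3288 kJ/min
ΔT = Q/(ṁ·Cp) = 3288/(47.3×2.30) = 30.223 K
T_out = 72.7 − 30.223 = 42.477 °C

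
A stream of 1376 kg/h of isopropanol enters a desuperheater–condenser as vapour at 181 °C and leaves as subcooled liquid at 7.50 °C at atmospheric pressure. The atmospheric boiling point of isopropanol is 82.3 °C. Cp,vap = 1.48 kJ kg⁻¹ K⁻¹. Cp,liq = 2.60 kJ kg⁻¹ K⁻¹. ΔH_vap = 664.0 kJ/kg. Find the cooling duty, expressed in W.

vapour 181→82.3 °C: -146.08 kJ/kg
condensation at 82.3 °C: -664 kJ/kg
liquid 82.3→7.50 °C: -194.48 kJ/kg
Δh = -146.08 + -664 + -194.48 = -1004.6 kJ/kg
Q = ṁ·Δh = 1376 kg/h × -1004.6 kJ/kg = -1.3823e+06 kJ/h
|Q| = 383.96 kW = 383960 W

Q_c = 384000 W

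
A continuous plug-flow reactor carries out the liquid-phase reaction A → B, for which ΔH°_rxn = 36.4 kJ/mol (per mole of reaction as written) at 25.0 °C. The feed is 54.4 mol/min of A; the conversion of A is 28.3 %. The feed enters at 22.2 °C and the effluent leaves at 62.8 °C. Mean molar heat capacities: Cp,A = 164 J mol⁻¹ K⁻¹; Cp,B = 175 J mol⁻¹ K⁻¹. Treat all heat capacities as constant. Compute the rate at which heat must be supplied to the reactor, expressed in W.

Q_in = 15500 W

Extent of reaction ξ = 0.283 × 54.4 = 15.395 mol/min
Reaction term: ξ·ΔH°_rxn = 15.395 × 36.4 = 560.39 kJ/min
Sensible, feed 22.2→25 °C: 24.98 kJ/min
Outlet flows (mol/min): A 39.005, B 15.395
Sensible, products 25→62.8 °C: 343.64 kJ/min
Q = ΔH = 929 kJ/min = 15.483 kW
Heat supplied = 15483 W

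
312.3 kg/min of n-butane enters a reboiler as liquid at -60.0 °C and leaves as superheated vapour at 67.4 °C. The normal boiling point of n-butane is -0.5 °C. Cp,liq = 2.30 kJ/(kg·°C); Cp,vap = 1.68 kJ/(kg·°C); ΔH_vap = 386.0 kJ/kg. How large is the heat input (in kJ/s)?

Q = 3320 kJ/s

liquid -60.0→-0.5 °C: 136.85 kJ/kg
vaporisation at -0.5 °C: 386 kJ/kg
vapour -0.5→67.4 °C: 114.07 kJ/kg
Δh = 136.85 + 386 + 114.07 = 636.92 kJ/kg
Q = ṁ·Δh = 312.3 kg/min × 636.92 kJ/kg = 198910 kJ/min
|Q| = 3315.2 kW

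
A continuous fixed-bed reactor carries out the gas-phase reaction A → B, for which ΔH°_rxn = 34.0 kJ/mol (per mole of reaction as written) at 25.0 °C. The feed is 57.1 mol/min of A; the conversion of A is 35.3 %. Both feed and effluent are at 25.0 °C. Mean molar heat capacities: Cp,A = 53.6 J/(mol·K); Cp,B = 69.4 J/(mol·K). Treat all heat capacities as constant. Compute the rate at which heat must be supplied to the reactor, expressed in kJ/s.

Extent of reaction ξ = 0.353 × 57.1 = 20.156 mol/min
Reaction term: ξ·ΔH°_rxn = 20.156 × 34.0 = 685.31 kJ/min
Q = ΔH = 685.31 kJ/min = 11.422 kW
Heat supplied = 11.422 kJ/s

Q_in = 11.4 kJ/s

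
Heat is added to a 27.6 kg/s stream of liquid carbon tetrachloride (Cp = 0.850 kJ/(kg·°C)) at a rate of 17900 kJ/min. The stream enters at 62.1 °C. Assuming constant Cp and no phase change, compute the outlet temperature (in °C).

T_out = 74.8 °C

Q = 17900 kJ/min = 298.33 kJ/s
ΔT = Q/(ṁ·Cp) = 298.33/(27.6×0.850) = 12.717 K
T_out = 62.1 + 12.717 = 74.817 °C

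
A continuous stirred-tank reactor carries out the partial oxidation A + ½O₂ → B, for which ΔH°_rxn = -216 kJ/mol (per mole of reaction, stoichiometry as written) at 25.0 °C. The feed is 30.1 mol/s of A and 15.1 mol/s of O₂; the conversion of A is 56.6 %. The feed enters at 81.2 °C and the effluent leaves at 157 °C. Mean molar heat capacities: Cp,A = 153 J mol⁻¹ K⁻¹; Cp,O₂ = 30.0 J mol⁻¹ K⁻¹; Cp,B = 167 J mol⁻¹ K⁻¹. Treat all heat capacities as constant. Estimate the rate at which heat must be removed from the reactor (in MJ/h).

Q_out = 11900 MJ/h

Extent of reaction ξ = 0.566 × 30.1 = 17.037 mol/s
Reaction term: ξ·ΔH°_rxn = 17.037 × -216 = -3679.9 kJ/s
Sensible, feed 81.2→25 °C: -284.28 kJ/s
Outlet flows (mol/s): A 13.063, O₂ 6.5817, B 17.037
Sensible, products 25→157 °C: 665.45 kJ/s
Q = ΔH = -3298.7 kJ/s = -3298.7 kW
Heat removed = 11875 MJ/h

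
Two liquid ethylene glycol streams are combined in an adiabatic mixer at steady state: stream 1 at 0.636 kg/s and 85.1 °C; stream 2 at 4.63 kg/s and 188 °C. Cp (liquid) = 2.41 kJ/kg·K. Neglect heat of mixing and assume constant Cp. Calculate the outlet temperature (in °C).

T_out = 176 °C

Energy balance with Q = 0: Σ ṁᵢCp,ᵢ(T_out − Tᵢ) = 0
T_out = Σ ṁᵢCp,ᵢTᵢ / Σ ṁᵢCp,ᵢ
      = 2228.2 / 12.691 = 175.57 °C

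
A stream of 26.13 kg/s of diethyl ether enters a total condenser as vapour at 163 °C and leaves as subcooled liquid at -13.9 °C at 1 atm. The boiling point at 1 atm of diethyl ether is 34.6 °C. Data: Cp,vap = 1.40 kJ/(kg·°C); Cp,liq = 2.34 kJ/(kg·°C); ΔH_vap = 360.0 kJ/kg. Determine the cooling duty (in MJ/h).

vapour 163→34.6 °C: -179.76 kJ/kg
condensation at 34.6 °C: -360 kJ/kg
liquid 34.6→-13.9 °C: -113.49 kJ/kg
Δh = -179.76 + -360 + -113.49 = -653.25 kJ/kg
Q = ṁ·Δh = 26.13 kg/s × -653.25 kJ/kg = -17069 kJ/s
|Q| = 17069 kW = 61450 MJ/h

Q_c = 61400 MJ/h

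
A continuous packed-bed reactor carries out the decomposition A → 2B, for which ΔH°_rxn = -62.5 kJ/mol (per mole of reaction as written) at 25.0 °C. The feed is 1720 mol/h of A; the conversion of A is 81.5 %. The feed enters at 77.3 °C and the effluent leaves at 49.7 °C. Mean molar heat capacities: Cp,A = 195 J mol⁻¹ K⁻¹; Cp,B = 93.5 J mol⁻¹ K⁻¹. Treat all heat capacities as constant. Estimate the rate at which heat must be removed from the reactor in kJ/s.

Q_out = 27.0 kJ/s

Extent of reaction ξ = 0.815 × 1720 = 1401.8 mol/h
Reaction term: ξ·ΔH°_rxn = 1401.8 × -62.5 = -87612 kJ/h
Sensible, feed 77.3→25 °C: -17541 kJ/h
Outlet flows (mol/h): A 318.2, B 2803.6
Sensible, products 25→49.7 °C: 8007.4 kJ/h
Q = ΔH = -97147 kJ/h = -26.985 kW
Heat removed = 26.985 kJ/s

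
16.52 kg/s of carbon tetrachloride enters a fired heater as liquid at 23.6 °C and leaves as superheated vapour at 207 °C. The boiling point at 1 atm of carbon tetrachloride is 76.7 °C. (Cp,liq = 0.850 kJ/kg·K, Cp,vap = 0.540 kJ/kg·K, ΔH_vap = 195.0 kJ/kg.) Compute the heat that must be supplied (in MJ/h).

Q = 18500 MJ/h

liquid 23.6→76.7 °C: 45.135 kJ/kg
vaporisation at 76.7 °C: 195 kJ/kg
vapour 76.7→207 °C: 70.362 kJ/kg
Δh = 45.135 + 195 + 70.362 = 310.5 kJ/kg
Q = ṁ·Δh = 16.52 kg/s × 310.5 kJ/kg = 5129.4 kJ/s
|Q| = 5129.4 kW = 18466 MJ/h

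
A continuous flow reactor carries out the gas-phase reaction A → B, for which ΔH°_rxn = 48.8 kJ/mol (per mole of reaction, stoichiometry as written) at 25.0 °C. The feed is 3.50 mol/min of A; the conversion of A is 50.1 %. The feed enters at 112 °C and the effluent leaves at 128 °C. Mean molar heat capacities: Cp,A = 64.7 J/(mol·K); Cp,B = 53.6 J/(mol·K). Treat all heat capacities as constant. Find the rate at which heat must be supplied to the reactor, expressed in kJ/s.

Q_in = 1.45 kJ/s

Extent of reaction ξ = 0.501 × 3.50 = 1.7535 mol/min
Reaction term: ξ·ΔH°_rxn = 1.7535 × 48.8 = 85.571 kJ/min
Sensible, feed 112→25 °C: -19.701 kJ/min
Outlet flows (mol/min): A 1.7465, B 1.7535
Sensible, products 25→128 °C: 21.32 kJ/min
Q = ΔH = 87.189 kJ/min = 1.4532 kW
Heat supplied = 1.4532 kJ/s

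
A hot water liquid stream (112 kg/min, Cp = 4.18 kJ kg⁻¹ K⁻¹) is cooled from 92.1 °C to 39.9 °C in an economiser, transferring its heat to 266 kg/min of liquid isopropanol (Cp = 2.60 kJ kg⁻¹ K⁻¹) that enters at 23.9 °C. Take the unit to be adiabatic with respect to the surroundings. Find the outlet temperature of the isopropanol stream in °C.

T_c,out = 59.2 °C

Heat released by hot stream: Q = 112 × 4.18 × (92.1 − 39.9) = 24438 kJ/min
Energy balance on cold side (adiabatic exchanger): Q = ṁ_c·Cp_c·(T_c,out − T_c,in)
T_c,out = 23.9 + 24438/(266 × 2.60) = 59.235 °C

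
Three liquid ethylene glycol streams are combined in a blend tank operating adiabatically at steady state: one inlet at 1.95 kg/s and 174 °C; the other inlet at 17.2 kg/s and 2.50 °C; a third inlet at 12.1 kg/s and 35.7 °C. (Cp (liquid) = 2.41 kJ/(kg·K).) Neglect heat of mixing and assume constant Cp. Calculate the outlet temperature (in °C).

T_out = 26.1 °C

Energy balance with Q = 0: Σ ṁᵢCp,ᵢ(T_out − Tᵢ) = 0
T_out = Σ ṁᵢCp,ᵢTᵢ / Σ ṁᵢCp,ᵢ
      = 1962.4 / 75.312 = 26.057 °C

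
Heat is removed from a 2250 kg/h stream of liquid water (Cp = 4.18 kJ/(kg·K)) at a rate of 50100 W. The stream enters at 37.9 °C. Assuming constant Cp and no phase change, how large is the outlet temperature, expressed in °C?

Q = 50100 W = 180360 kJ/h
ΔT = Q/(ṁ·Cp) = 180360/(2250×4.18) = 19.177 K
T_out = 37.9 − 19.177 = 18.723 °C

T_out = 18.7 °C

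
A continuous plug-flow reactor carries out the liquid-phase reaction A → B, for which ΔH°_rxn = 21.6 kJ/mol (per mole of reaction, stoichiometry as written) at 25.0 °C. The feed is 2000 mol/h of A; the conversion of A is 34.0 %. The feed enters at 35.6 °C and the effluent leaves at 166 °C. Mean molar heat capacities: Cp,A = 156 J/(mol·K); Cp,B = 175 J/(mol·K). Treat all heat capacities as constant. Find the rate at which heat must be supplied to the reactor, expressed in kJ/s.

Q_in = 15.9 kJ/s

Extent of reaction ξ = 0.340 × 2000 = 680 mol/h
Reaction term: ξ·ΔH°_rxn = 680 × 21.6 = 14688 kJ/h
Sensible, feed 35.6→25 °C: -3307.2 kJ/h
Outlet flows (mol/h): A 1320, B 680
Sensible, products 25→166 °C: 45814 kJ/h
Q = ΔH = 57195 kJ/h = 15.887 kW
Heat supplied = 15.887 kJ/s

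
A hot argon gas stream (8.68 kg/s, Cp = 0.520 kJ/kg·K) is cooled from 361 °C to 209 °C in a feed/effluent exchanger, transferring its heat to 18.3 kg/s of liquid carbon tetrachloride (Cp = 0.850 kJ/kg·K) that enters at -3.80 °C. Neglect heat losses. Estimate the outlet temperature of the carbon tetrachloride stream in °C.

T_c,out = 40.3 °C

Heat released by hot stream: Q = 8.68 × 0.520 × (361 − 209) = 686.07 kJ/s
Energy balance on cold side (adiabatic exchanger): Q = ṁ_c·Cp_c·(T_c,out − T_c,in)
T_c,out = -3.80 + 686.07/(18.3 × 0.850) = 40.306 °C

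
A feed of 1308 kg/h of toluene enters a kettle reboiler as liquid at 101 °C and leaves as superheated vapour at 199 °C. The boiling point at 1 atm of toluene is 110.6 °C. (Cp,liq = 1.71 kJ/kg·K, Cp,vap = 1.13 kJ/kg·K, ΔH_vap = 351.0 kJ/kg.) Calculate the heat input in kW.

liquid 101→110.6 °C: 16.416 kJ/kg
vaporisation at 110.6 °C: 351 kJ/kg
vapour 110.6→199 °C: 99.892 kJ/kg
Δh = 16.416 + 351 + 99.892 = 467.31 kJ/kg
Q = ṁ·Δh = 1308 kg/h × 467.31 kJ/kg = 611240 kJ/h
|Q| = 169.79 kW

Q = 170 kW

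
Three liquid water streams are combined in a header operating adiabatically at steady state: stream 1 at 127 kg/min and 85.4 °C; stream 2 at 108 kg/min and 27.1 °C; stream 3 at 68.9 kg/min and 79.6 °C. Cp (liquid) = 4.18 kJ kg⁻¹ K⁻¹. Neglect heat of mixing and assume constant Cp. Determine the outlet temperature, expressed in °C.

No heat crosses the boundary, so H_out = H_in.
T_out = Σ ṁᵢCp,ᵢTᵢ / Σ ṁᵢCp,ᵢ
      = 80494 / 1270.3 = 63.366 °C

T_out = 63.4 °C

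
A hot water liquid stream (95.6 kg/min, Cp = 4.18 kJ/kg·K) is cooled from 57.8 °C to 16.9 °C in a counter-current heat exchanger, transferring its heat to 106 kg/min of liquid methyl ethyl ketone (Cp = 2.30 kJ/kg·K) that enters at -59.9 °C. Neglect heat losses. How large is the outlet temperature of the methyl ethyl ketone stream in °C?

Heat released by hot stream: Q = 95.6 × 4.18 × (57.8 − 16.9) = 16344 kJ/min
Energy balance on cold side (adiabatic exchanger): Q = ṁ_c·Cp_c·(T_c,out − T_c,in)
T_c,out = -59.9 + 16344/(106 × 2.30) = 7.1384 °C

T_c,out = 7.14 °C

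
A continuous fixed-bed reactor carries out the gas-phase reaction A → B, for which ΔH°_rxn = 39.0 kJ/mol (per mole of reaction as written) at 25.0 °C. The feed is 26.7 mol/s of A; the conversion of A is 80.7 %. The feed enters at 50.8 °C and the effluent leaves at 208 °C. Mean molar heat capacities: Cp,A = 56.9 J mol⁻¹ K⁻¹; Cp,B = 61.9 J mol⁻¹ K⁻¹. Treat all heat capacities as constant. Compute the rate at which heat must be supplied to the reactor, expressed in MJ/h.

Extent of reaction ξ = 0.807 × 26.7 = 21.547 mol/s
Reaction term: ξ·ΔH°_rxn = 21.547 × 39.0 = 840.33 kJ/s
Sensible, feed 50.8→25 °C: -39.196 kJ/s
Outlet flows (mol/s): A 5.1531, B 21.547
Sensible, products 25→208 °C: 297.73 kJ/s
Q = ΔH = 1098.9 kJ/s = 1098.9 kW
Heat supplied = 3955.9 MJ/h

Q_in = 3960 MJ/h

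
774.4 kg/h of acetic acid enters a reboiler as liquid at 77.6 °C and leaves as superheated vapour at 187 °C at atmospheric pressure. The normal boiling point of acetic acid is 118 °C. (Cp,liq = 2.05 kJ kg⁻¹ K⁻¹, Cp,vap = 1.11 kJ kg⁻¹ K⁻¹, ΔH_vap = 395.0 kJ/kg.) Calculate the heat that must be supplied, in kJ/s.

Q = 119 kJ/s

liquid 77.6→118 °C: 82.82 kJ/kg
vaporisation at 118 °C: 395 kJ/kg
vapour 118→187 °C: 76.59 kJ/kg
Δh = 82.82 + 395 + 76.59 = 554.41 kJ/kg
Q = ṁ·Δh = 774.4 kg/h × 554.41 kJ/kg = 429340 kJ/h
|Q| = 119.26 kW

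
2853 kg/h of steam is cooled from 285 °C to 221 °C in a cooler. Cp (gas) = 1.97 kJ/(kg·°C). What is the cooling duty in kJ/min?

Q = ṁ·Cp·ΔT = 2853 × 1.97 × (221 − 285) = -359710 kJ/h
Converting: 359710 / 3600 s = 99.918 kW
Cooling duty = 5995.1 kJ/min

Q_c = 6000 kJ/min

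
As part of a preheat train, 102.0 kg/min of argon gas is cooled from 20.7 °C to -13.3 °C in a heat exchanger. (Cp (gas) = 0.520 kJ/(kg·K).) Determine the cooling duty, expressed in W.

Q = ṁ·Cp·ΔT = 102.0 × 0.520 × (-13.3 − 20.7) = -1803.4 kJ/min
Converting: 1803.4 / 60 s = 30.056 kW
Cooling duty = 30056 W

Q_c = 30100 W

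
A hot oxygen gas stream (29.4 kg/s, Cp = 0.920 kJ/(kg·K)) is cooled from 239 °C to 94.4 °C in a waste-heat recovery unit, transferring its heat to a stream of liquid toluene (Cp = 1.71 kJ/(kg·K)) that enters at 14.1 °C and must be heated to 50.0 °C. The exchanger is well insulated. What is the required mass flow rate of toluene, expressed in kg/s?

ṁ_c = 63.7 kg/s

Heat released by hot stream: Q = 29.4 × 0.920 × (239 − 94.4) = 3911.1 kJ/s
Energy balance on cold side (adiabatic exchanger): Q = ṁ_c·Cp_c·(T_c,out − T_c,in)
ṁ_c = 3911.1 / [1.71 × (50.0 − 14.1)] = 63.711 kg/s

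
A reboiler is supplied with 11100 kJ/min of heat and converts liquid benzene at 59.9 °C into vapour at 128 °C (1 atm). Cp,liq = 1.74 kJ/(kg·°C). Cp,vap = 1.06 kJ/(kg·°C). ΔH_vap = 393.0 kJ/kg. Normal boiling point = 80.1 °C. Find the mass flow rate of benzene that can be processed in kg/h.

Δh = 1.74×(80.1−59.9) + 393.0 + 1.06×(128−80.1) = 478.92 kJ/kg
Q = 11100 kJ/min = 185 kJ/s = 666000 kJ/h
ṁ = Q/Δh = 666000 / 478.92 = 1390.6 kg/h

ṁ = 1390 kg/h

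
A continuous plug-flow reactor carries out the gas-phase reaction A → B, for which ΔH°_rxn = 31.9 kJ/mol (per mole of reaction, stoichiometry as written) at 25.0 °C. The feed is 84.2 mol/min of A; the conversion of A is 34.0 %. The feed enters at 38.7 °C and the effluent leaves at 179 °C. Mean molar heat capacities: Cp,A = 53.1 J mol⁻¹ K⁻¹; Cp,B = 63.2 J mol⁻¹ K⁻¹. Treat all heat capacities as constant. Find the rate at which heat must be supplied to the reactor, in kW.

Q_in = 26.4 kW

Extent of reaction ξ = 0.340 × 84.2 = 28.628 mol/min
Reaction term: ξ·ΔH°_rxn = 28.628 × 31.9 = 913.23 kJ/min
Sensible, feed 38.7→25 °C: -61.253 kJ/min
Outlet flows (mol/min): A 55.572, B 28.628
Sensible, products 25→179 °C: 733.07 kJ/min
Q = ΔH = 1585 kJ/min = 26.417 kW
Heat supplied = 26.417 kW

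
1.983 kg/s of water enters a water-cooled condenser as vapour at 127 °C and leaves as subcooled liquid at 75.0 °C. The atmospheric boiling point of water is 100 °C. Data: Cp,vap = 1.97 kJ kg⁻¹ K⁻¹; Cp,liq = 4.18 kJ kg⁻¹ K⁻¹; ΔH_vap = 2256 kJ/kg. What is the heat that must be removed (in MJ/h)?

Q_c = 17200 MJ/h

vapour 127→100 °C: -53.19 kJ/kg
condensation at 100 °C: -2256 kJ/kg
liquid 100→75.0 °C: -104.5 kJ/kg
Δh = -53.19 + -2256 + -104.5 = -2413.7 kJ/kg
Q = ṁ·Δh = 1.983 kg/s × -2413.7 kJ/kg = -4786.3 kJ/s
|Q| = 4786.3 kW = 17231 MJ/h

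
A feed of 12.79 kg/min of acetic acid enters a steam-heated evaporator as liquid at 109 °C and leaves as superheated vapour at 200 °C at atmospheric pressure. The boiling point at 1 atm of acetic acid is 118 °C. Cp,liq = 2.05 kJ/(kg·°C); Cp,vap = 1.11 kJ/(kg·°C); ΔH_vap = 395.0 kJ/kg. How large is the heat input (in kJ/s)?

Q = 108 kJ/s

liquid 109→118 °C: 18.45 kJ/kg
vaporisation at 118 °C: 395 kJ/kg
vapour 118→200 °C: 91.02 kJ/kg
Δh = 18.45 + 395 + 91.02 = 504.47 kJ/kg
Q = ṁ·Δh = 12.79 kg/min × 504.47 kJ/kg = 6452.2 kJ/min
|Q| = 107.54 kW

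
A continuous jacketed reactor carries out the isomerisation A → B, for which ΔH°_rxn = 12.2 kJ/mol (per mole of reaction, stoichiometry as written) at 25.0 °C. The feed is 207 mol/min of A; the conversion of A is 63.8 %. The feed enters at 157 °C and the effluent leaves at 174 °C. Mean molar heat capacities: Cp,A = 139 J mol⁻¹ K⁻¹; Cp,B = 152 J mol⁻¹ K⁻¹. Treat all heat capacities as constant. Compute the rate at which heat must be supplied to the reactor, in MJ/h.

Extent of reaction ξ = 0.638 × 207 = 132.07 mol/min
Reaction term: ξ·ΔH°_rxn = 132.07 × 12.2 = 1611.2 kJ/min
Sensible, feed 157→25 °C: -3798 kJ/min
Outlet flows (mol/min): A 74.934, B 132.07
Sensible, products 25→174 °C: 4543 kJ/min
Q = ΔH = 2356.2 kJ/min = 39.269 kW
Heat supplied = 141.37 MJ/h

Q_in = 141 MJ/h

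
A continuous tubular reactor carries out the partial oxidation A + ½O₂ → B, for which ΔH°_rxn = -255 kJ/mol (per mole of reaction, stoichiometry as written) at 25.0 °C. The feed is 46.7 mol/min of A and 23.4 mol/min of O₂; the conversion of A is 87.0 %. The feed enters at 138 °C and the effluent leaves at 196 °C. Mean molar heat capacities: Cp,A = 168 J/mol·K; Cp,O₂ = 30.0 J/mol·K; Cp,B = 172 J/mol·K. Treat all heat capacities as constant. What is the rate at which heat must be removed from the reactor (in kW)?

Q_out = 166 kW

Extent of reaction ξ = 0.870 × 46.7 = 40.629 mol/min
Reaction term: ξ·ΔH°_rxn = 40.629 × -255 = -10360 kJ/min
Sensible, feed 138→25 °C: -965.88 kJ/min
Outlet flows (mol/min): A 6.071, O₂ 3.0855, B 40.629
Sensible, products 25→196 °C: 1385.2 kJ/min
Q = ΔH = -9941.1 kJ/min = -165.68 kW
Heat removed = 165.68 kW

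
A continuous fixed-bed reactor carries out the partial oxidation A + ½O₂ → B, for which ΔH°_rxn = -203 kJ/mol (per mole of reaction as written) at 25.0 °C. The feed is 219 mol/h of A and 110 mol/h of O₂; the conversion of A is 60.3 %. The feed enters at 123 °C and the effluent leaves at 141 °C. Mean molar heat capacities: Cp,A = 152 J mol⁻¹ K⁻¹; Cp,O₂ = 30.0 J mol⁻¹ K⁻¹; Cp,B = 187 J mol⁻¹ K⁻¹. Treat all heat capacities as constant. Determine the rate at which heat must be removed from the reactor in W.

Extent of reaction ξ = 0.603 × 219 = 132.06 mol/h
Reaction term: ξ·ΔH°_rxn = 132.06 × -203 = -26808 kJ/h
Sensible, feed 123→25 °C: -3585.6 kJ/h
Outlet flows (mol/h): A 86.943, O₂ 43.972, B 132.06
Sensible, products 25→141 °C: 4550.6 kJ/h
Q = ΔH = -25843 kJ/h = -7.1785 kW
Heat removed = 7178.5 W

Q_out = 7180 W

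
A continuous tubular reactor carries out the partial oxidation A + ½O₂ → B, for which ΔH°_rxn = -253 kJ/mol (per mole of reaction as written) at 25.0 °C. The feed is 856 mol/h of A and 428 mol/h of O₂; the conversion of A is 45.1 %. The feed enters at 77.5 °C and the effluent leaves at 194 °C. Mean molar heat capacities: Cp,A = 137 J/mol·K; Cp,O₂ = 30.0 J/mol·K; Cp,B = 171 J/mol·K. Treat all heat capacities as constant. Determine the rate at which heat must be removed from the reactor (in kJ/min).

Extent of reaction ξ = 0.451 × 856 = 386.06 mol/h
Reaction term: ξ·ΔH°_rxn = 386.06 × -253 = -97672 kJ/h
Sensible, feed 77.5→25 °C: -6830.9 kJ/h
Outlet flows (mol/h): A 469.94, O₂ 234.97, B 386.06
Sensible, products 25→194 °C: 23229 kJ/h
Q = ΔH = -81274 kJ/h = -22.576 kW
Heat removed = 1354.6 kJ/min

Q_out = 1350 kJ/min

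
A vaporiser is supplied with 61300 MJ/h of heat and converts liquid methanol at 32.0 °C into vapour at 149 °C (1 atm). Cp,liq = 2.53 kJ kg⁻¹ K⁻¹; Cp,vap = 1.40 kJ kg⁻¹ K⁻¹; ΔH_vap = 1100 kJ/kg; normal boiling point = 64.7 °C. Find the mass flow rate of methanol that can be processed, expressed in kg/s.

ṁ = 13.1 kg/s

Δh = 2.53×(64.7−32.0) + 1100 + 1.40×(149−64.7) = 1300.8 kJ/kg
Q = 61300 MJ/h = 17028 kJ/s = 17028 kJ/s
ṁ = Q/Δh = 17028 / 1300.8 = 13.091 kg/s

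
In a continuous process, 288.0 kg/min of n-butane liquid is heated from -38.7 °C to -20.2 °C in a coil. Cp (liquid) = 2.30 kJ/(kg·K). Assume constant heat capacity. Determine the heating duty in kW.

Q = ṁ·Cp·ΔT = 288.0 × 2.30 × (-20.2 − -38.7) = 12254 kJ/min
Converting: 12254 / 60 s = 204.24 kW

Q = 204 kW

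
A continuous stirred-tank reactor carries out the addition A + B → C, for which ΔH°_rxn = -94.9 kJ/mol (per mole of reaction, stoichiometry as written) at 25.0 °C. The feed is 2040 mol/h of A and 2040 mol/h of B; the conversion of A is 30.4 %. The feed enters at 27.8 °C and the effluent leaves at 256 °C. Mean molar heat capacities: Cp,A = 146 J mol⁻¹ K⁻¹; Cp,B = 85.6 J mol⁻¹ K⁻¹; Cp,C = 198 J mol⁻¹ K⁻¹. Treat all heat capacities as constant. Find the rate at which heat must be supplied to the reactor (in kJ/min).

Q_in = 736 kJ/min

Extent of reaction ξ = 0.304 × 2040 = 620.16 mol/h
Reaction term: ξ·ΔH°_rxn = 620.16 × -94.9 = -58853 kJ/h
Sensible, feed 27.8→25 °C: -1322.9 kJ/h
Outlet flows (mol/h): A 1419.8, B 1419.8, C 620.16
Sensible, products 25→256 °C: 104330 kJ/h
Q = ΔH = 44150 kJ/h = 12.264 kW
Heat supplied = 735.83 kJ/min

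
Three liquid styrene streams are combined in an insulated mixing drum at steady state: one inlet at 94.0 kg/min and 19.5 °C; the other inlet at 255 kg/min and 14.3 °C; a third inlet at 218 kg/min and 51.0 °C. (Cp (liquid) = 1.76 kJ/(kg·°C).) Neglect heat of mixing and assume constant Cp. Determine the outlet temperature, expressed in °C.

T_out = 29.3 °C

No heat crosses the boundary, so H_out = H_in.
T_out = Σ ṁᵢCp,ᵢTᵢ / Σ ṁᵢCp,ᵢ
      = 29212 / 997.92 = 29.272 °C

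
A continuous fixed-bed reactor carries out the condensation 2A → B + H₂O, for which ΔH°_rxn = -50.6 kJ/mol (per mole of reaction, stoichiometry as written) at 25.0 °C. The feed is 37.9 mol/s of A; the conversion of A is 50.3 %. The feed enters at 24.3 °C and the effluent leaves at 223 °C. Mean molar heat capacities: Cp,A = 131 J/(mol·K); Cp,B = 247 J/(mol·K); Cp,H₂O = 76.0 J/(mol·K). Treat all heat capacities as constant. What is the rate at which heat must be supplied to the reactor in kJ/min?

Extent of reaction ξ = 0.503 × 37.9 / 2 = 9.5319 mol/s
Reaction term: ξ·ΔH°_rxn = 9.5319 × -50.6 = -482.31 kJ/s
Sensible, feed 24.3→25 °C: 3.4754 kJ/s
Outlet flows (mol/s): A 18.836, B 9.5319, H₂O 9.5319
Sensible, products 25→223 °C: 1098.2 kJ/s
Q = ΔH = 619.34 kJ/s = 619.34 kW
Heat supplied = 37160 kJ/min

Q_in = 37200 kJ/min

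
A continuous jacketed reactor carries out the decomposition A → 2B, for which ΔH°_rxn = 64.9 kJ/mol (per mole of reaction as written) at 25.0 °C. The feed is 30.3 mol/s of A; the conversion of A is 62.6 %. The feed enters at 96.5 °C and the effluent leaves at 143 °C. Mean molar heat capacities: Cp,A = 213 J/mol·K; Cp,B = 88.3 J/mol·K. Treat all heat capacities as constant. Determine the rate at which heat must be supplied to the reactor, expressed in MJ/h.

Extent of reaction ξ = 0.626 × 30.3 = 18.968 mol/s
Reaction term: ξ·ΔH°_rxn = 18.968 × 64.9 = 1231 kJ/s
Sensible, feed 96.5→25 °C: -461.45 kJ/s
Outlet flows (mol/s): A 11.332, B 37.936
Sensible, products 25→143 °C: 680.09 kJ/s
Q = ΔH = 1449.6 kJ/s = 1449.6 kW
Heat supplied = 5218.7 MJ/h

Q_in = 5220 MJ/h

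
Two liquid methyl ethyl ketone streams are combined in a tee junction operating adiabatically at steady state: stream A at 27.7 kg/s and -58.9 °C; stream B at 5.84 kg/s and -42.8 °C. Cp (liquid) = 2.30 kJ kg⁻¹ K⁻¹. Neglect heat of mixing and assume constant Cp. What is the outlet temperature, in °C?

T_out = -56.1 °C

Adiabatic, steady state ⇒ Σ ṁᵢCp,ᵢ(T_out − Tᵢ) = 0
Σ ṁᵢCp,ᵢTᵢ = 27.7×2.30×-58.9 + 5.84×2.30×-42.8 = -4327.4
Σ ṁᵢCp,ᵢ = 27.7×2.30 + 5.84×2.30 = 77.142
T_out = -4327.4 / 77.142 = -56.097 °C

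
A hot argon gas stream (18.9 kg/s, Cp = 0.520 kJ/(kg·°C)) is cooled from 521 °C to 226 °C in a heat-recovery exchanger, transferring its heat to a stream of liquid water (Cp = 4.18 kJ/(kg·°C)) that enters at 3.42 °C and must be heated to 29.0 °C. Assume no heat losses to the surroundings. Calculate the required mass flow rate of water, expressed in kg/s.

ṁ_c = 27.1 kg/s

Heat released by hot stream: Q = 18.9 × 0.520 × (521 − 226) = 2899.3 kJ/s
Energy balance on cold side (adiabatic exchanger): Q = ṁ_c·Cp_c·(T_c,out − T_c,in)
ṁ_c = 2899.3 / [4.18 × (29.0 − 3.42)] = 27.115 kg/s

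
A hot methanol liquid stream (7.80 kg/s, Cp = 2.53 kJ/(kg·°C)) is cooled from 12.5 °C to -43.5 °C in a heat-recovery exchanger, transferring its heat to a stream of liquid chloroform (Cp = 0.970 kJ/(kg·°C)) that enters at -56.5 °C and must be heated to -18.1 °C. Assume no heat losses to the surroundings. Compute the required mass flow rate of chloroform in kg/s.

Heat released by hot stream: Q = 7.80 × 2.53 × (12.5 − -43.5) = 1105.1 kJ/s
Energy balance on cold side (adiabatic exchanger): Q = ṁ_c·Cp_c·(T_c,out − T_c,in)
ṁ_c = 1105.1 / [0.970 × (-18.1 − -56.5)] = 29.669 kg/s

ṁ_c = 29.7 kg/s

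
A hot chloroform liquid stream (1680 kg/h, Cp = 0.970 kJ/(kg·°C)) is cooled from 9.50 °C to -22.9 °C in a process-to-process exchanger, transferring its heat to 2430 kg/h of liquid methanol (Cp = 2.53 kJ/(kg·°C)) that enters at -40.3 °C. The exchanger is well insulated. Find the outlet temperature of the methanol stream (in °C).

Heat released by hot stream: Q = 1680 × 0.970 × (9.50 − -22.9) = 52799 kJ/h
Energy balance on cold side (adiabatic exchanger): Q = ṁ_c·Cp_c·(T_c,out − T_c,in)
T_c,out = -40.3 + 52799/(2430 × 2.53) = -31.712 °C

T_c,out = -31.7 °C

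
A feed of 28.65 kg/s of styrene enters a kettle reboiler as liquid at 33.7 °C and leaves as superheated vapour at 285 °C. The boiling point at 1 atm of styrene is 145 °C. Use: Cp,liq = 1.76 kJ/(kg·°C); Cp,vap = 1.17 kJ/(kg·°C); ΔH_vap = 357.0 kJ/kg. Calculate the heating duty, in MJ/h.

Q = 73900 MJ/h

liquid 33.7→145 °C: 195.89 kJ/kg
vaporisation at 145 °C: 357 kJ/kg
vapour 145→285 °C: 163.8 kJ/kg
Δh = 195.89 + 357 + 163.8 = 716.69 kJ/kg
Q = ṁ·Δh = 28.65 kg/s × 716.69 kJ/kg = 20533 kJ/s
|Q| = 20533 kW = 73919 MJ/h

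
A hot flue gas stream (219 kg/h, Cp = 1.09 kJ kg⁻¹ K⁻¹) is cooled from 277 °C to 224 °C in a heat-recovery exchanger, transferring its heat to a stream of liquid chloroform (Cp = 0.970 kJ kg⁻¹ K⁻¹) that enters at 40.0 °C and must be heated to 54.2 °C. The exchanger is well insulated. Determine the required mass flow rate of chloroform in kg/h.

ṁ_c = 919 kg/h

Heat released by hot stream: Q = 219 × 1.09 × (277 − 224) = 12652 kJ/h
Energy balance on cold side (adiabatic exchanger): Q = ṁ_c·Cp_c·(T_c,out − T_c,in)
ṁ_c = 12652 / [0.970 × (54.2 − 40.0)] = 918.52 kg/h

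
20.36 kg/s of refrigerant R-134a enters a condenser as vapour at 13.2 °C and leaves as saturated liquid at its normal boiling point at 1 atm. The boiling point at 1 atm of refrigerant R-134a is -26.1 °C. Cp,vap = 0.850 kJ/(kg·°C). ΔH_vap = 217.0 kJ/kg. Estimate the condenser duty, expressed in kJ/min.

Q_c = 306000 kJ/min

vapour 13.2→-26.1 °C: -33.405 kJ/kg
condensation at -26.1 °C: -217 kJ/kg
Δh = -33.405 + -217 = -250.41 kJ/kg
Q = ṁ·Δh = 20.36 kg/s × -250.41 kJ/kg = -5098.2 kJ/s
|Q| = 5098.2 kW = 305890 kJ/min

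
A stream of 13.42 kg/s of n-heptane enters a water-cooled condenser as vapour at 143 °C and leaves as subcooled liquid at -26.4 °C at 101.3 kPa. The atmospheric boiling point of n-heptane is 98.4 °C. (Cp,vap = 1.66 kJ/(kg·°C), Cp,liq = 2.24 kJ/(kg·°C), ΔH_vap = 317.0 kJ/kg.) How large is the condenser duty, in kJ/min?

Q_c = 540000 kJ/min

vapour 143→98.4 °C: -74.036 kJ/kg
condensation at 98.4 °C: -317 kJ/kg
liquid 98.4→-26.4 °C: -279.55 kJ/kg
Δh = -74.036 + -317 + -279.55 = -670.59 kJ/kg
Q = ṁ·Δh = 13.42 kg/s × -670.59 kJ/kg = -8999.3 kJ/s
|Q| = 8999.3 kW = 539960 kJ/min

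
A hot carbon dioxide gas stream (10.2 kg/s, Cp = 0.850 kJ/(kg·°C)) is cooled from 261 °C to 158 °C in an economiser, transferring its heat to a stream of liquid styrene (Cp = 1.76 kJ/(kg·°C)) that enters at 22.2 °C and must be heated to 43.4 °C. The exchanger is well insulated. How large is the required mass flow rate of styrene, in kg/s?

Heat released by hot stream: Q = 10.2 × 0.850 × (261 − 158) = 893.01 kJ/s
Energy balance on cold side (adiabatic exchanger): Q = ṁ_c·Cp_c·(T_c,out − T_c,in)
ṁ_c = 893.01 / [1.76 × (43.4 − 22.2)] = 23.934 kg/s

ṁ_c = 23.9 kg/s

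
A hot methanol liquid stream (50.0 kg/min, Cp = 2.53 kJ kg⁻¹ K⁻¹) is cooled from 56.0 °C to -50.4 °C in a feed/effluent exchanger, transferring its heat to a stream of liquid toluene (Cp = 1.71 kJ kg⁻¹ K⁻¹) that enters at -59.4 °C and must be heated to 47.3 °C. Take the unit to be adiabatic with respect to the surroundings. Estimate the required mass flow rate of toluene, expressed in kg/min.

Heat released by hot stream: Q = 50.0 × 2.53 × (56.0 − -50.4) = 13460 kJ/min
Energy balance on cold side (adiabatic exchanger): Q = ṁ_c·Cp_c·(T_c,out − T_c,in)
ṁ_c = 13460 / [1.71 × (47.3 − -59.4)] = 73.769 kg/min

ṁ_c = 73.8 kg/min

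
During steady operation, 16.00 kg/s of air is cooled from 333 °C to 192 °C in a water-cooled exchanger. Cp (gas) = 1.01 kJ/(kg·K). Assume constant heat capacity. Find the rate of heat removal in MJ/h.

Q_c = 8200 MJ/h

Q = ṁ·Cp·ΔT = 16.00 × 1.01 × (192 − 333) = -2278.6 kJ/s
Cooling duty = 8202.8 MJ/h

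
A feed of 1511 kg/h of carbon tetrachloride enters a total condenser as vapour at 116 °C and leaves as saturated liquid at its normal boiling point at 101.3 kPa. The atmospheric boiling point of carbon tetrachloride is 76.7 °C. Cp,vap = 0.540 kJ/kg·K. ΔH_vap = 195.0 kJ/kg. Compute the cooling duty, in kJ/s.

Q_c = 90.8 kJ/s

vapour 116→76.7 °C: -21.222 kJ/kg
condensation at 76.7 °C: -195 kJ/kg
Δh = -21.222 + -195 = -216.22 kJ/kg
Q = ṁ·Δh = 1511 kg/h × -216.22 kJ/kg = -326710 kJ/h
|Q| = 90.753 kW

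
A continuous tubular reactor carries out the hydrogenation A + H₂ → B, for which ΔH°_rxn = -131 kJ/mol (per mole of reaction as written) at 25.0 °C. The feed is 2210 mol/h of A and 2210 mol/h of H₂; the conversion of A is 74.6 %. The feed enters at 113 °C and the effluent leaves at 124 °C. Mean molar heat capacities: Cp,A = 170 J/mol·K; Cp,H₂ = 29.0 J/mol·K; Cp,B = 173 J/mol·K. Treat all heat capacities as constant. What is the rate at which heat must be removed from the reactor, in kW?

Extent of reaction ξ = 0.746 × 2210 = 1648.7 mol/h
Reaction term: ξ·ΔH°_rxn = 1648.7 × -131 = -215970 kJ/h
Sensible, feed 113→25 °C: -38702 kJ/h
Outlet flows (mol/h): A 561.34, H₂ 561.34, B 1648.7
Sensible, products 25→124 °C: 39296 kJ/h
Q = ΔH = -215380 kJ/h = -59.828 kW
Heat removed = 59.828 kW

Q_out = 59.8 kW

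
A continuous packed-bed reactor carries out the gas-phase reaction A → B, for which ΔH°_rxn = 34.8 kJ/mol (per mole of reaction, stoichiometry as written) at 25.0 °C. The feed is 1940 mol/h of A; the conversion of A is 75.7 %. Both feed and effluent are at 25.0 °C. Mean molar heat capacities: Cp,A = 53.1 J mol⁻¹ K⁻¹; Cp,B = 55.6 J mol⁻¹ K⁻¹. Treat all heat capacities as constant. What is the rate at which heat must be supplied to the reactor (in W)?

Q_in = 14200 W

Extent of reaction ξ = 0.757 × 1940 = 1468.6 mol/h
Reaction term: ξ·ΔH°_rxn = 1468.6 × 34.8 = 51107 kJ/h
Q = ΔH = 51107 kJ/h = 14.196 kW
Heat supplied = 14196 W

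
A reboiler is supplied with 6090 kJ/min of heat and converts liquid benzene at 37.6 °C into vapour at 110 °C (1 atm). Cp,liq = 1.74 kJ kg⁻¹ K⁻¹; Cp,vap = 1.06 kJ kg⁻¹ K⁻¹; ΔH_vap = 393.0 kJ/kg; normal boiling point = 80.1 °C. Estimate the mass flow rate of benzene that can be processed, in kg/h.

Δh = 1.74×(80.1−37.6) + 393.0 + 1.06×(110−80.1) = 498.64 kJ/kg
Q = 6090 kJ/min = 101.5 kJ/s = 365400 kJ/h
ṁ = Q/Δh = 365400 / 498.64 = 732.79 kg/h

ṁ = 733 kg/h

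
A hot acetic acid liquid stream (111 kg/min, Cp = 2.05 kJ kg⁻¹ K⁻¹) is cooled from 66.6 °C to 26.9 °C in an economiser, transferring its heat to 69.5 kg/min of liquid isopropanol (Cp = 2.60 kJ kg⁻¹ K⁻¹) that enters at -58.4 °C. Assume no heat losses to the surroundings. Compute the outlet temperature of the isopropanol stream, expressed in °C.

Heat released by hot stream: Q = 111 × 2.05 × (66.6 − 26.9) = 9033.7 kJ/min
Energy balance on cold side (adiabatic exchanger): Q = ṁ_c·Cp_c·(T_c,out − T_c,in)
T_c,out = -58.4 + 9033.7/(69.5 × 2.60) = -8.407 °C

T_c,out = -8.41 °C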